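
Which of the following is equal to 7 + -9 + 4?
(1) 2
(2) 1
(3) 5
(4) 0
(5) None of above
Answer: 1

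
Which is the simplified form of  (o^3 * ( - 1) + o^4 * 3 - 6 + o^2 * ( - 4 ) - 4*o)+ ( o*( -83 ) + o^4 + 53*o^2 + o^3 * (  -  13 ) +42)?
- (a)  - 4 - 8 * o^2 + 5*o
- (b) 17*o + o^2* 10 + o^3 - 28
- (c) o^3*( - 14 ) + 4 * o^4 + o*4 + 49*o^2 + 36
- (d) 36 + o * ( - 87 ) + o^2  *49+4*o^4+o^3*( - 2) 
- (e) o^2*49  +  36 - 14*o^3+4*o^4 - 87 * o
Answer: e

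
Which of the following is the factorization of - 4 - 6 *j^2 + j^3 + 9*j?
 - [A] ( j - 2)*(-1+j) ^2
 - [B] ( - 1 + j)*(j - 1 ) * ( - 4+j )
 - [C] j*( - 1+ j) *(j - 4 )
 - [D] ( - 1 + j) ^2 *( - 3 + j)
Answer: B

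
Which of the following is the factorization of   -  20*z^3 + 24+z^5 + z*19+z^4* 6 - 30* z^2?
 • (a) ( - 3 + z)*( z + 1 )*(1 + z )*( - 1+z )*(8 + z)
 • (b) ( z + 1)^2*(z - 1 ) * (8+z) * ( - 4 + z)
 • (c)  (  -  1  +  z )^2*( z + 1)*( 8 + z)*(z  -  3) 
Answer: a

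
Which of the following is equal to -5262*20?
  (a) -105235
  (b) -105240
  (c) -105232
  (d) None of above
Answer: b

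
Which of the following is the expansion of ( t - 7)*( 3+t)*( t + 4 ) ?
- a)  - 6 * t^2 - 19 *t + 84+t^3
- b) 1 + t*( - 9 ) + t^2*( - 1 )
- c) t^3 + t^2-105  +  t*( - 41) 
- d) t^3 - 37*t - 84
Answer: d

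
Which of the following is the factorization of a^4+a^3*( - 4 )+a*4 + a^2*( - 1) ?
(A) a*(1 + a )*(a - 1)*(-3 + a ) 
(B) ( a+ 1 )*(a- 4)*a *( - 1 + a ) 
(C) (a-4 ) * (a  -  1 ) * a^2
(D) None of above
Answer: B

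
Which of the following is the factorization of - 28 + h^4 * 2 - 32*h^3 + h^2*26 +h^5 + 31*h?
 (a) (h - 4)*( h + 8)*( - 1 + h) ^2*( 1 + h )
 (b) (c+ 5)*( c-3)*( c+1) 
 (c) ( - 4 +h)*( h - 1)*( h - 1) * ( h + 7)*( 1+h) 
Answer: c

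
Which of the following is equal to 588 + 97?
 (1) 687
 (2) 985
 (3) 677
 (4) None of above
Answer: 4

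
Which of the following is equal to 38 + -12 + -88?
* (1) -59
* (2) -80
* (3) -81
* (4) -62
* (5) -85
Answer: 4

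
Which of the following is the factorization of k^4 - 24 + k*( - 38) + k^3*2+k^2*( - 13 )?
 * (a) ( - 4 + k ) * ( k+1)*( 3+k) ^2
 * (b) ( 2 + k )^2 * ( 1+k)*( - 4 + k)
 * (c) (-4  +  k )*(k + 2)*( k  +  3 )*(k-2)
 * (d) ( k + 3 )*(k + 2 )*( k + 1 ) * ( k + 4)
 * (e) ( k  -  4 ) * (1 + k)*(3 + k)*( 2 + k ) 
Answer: e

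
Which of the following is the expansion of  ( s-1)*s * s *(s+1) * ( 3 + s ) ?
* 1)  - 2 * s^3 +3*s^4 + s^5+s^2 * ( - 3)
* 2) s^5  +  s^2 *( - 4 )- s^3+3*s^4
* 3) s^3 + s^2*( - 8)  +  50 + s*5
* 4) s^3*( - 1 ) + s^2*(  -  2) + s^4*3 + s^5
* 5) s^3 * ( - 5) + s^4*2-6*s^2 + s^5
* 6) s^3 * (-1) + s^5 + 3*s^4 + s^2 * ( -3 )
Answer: 6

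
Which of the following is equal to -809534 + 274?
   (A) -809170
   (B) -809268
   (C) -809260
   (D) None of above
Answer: C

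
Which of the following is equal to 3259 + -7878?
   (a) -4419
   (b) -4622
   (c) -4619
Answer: c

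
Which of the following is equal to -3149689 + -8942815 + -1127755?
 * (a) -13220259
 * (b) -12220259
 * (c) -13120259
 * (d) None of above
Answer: a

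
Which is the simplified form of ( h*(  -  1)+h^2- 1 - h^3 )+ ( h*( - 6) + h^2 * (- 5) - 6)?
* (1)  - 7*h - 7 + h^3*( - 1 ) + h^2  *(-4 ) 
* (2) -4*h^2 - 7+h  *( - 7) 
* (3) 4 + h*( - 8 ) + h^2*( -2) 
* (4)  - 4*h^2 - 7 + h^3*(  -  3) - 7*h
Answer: 1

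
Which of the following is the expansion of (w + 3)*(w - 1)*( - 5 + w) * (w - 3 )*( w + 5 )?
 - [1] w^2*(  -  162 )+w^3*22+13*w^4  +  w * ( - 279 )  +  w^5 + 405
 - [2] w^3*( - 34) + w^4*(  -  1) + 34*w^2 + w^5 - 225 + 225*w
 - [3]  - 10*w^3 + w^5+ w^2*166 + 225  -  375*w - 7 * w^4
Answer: 2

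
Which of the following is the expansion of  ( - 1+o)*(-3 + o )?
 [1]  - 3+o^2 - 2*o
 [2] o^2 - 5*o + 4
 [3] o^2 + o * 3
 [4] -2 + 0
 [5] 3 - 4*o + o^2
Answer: 5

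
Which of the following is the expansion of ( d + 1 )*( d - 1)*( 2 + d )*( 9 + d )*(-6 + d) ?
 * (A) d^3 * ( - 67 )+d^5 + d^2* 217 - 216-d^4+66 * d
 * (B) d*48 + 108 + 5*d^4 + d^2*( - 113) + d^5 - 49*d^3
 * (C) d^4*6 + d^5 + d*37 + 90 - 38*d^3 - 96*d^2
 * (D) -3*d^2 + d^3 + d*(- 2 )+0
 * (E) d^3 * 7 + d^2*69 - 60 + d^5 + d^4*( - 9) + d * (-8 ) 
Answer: B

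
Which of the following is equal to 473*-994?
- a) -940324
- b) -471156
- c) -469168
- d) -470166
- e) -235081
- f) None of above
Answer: f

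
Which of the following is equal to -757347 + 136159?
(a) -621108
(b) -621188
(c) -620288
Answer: b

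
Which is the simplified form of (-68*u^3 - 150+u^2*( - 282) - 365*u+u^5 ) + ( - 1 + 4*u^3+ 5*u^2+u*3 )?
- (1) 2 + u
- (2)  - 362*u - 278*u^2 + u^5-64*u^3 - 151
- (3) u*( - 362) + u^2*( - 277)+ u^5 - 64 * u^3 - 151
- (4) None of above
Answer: 3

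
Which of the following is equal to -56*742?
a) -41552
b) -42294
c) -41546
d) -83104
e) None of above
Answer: a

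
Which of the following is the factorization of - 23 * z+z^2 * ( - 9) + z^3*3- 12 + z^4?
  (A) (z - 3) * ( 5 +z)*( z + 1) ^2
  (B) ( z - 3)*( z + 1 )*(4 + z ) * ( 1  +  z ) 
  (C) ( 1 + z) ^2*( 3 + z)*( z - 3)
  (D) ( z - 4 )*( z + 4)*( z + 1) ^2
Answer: B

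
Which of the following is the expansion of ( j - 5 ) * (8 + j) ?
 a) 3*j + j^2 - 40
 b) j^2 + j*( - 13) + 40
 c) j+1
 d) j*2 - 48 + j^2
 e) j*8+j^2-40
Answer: a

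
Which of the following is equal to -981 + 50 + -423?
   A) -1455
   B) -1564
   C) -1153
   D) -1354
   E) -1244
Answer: D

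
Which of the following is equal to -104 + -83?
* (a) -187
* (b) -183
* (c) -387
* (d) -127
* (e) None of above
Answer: a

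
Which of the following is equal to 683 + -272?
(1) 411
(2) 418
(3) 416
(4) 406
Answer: 1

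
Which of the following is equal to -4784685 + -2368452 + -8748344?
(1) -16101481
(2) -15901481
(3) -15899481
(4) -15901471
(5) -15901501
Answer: 2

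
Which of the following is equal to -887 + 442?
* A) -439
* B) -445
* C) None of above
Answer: B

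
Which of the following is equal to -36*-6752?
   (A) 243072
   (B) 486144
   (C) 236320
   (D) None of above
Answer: A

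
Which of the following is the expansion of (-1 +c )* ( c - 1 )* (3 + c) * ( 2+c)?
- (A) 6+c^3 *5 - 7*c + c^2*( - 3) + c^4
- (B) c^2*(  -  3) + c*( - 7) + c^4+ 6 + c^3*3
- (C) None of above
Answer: B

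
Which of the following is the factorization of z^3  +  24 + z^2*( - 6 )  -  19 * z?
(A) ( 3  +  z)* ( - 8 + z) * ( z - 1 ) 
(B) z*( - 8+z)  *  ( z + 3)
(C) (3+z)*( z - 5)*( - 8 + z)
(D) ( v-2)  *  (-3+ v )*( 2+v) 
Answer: A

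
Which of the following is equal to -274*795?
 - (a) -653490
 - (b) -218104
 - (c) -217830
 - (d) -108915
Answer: c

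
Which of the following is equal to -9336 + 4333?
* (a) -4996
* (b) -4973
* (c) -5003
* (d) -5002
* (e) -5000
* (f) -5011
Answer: c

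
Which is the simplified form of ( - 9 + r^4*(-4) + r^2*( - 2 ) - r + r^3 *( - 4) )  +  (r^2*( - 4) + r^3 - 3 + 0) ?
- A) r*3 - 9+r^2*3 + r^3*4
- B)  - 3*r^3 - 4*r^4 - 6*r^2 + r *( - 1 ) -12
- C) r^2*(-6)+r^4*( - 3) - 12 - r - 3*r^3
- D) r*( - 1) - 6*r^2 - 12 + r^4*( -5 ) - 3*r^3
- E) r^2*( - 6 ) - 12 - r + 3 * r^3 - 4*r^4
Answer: B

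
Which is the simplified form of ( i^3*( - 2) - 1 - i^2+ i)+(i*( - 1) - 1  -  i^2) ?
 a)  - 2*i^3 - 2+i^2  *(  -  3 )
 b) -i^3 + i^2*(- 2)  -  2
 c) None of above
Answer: c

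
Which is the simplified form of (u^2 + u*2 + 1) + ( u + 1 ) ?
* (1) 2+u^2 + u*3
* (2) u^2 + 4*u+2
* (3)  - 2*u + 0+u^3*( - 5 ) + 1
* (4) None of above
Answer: 1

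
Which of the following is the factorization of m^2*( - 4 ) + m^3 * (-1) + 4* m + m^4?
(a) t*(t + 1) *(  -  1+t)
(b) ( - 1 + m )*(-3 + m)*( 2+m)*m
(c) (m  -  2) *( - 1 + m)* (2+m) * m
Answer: c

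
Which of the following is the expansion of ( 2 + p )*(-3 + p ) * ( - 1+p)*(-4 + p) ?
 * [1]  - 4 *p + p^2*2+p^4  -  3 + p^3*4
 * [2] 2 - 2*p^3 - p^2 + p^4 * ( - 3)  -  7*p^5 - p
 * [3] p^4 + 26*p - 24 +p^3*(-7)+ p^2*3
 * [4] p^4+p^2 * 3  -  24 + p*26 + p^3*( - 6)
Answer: 4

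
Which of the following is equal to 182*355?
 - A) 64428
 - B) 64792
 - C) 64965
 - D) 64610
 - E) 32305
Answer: D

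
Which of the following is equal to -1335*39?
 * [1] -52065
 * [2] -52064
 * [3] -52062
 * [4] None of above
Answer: 1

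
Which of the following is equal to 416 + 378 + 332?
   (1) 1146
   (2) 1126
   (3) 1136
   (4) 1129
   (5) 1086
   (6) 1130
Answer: 2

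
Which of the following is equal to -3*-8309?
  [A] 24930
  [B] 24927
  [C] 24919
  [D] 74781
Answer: B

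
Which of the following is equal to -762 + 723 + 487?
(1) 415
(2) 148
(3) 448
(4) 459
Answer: 3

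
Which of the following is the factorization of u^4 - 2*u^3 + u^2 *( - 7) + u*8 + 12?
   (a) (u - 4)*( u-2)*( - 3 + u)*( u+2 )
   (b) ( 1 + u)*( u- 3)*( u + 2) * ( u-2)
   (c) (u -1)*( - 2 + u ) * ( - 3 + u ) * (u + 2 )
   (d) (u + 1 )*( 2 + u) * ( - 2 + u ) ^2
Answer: b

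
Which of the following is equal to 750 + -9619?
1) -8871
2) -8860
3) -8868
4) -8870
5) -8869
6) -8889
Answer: 5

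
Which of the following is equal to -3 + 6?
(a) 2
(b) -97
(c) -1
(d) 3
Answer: d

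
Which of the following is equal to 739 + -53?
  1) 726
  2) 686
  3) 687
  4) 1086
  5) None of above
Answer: 2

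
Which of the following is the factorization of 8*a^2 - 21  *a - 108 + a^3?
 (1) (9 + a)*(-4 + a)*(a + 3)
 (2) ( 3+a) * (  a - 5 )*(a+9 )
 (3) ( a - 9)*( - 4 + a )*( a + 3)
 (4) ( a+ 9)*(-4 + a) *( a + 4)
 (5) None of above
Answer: 1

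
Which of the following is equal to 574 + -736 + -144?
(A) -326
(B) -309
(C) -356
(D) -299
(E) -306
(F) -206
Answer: E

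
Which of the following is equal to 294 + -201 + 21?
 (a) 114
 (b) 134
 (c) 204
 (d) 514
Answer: a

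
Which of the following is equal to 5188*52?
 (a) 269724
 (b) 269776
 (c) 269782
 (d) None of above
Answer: b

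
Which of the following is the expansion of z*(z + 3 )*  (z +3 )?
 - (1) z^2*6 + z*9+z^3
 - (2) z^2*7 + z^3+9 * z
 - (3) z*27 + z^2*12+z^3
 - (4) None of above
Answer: 1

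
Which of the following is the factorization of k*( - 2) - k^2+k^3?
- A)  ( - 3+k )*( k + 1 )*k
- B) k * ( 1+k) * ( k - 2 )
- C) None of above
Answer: B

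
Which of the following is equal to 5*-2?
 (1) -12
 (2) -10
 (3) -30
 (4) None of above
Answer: 2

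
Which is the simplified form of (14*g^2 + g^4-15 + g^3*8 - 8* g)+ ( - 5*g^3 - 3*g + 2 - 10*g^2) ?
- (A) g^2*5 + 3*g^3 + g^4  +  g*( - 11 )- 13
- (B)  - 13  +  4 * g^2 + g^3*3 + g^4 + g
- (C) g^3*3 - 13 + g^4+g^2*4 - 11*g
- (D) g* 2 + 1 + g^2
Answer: C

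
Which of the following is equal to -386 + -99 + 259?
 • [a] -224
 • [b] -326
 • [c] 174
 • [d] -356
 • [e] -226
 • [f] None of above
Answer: e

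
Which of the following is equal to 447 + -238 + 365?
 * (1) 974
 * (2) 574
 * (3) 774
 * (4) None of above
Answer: 2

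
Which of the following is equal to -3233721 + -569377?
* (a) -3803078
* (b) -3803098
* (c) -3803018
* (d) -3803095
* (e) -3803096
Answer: b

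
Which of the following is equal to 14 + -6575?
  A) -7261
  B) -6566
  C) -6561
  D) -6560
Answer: C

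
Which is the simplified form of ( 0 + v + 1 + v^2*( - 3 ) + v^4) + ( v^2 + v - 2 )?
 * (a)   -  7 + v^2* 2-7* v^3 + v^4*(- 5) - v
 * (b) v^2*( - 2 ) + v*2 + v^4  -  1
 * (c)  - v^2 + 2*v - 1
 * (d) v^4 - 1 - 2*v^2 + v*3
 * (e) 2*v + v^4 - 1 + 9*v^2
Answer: b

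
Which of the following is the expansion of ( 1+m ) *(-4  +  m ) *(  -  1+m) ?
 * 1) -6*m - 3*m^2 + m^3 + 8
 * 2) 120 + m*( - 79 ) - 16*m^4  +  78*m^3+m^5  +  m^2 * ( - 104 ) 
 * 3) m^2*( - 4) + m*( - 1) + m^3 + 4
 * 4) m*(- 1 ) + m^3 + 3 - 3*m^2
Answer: 3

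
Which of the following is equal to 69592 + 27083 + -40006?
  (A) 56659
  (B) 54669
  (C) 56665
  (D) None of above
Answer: D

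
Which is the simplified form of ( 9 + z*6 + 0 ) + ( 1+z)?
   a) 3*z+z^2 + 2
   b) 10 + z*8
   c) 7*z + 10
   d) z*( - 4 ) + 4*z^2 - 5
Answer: c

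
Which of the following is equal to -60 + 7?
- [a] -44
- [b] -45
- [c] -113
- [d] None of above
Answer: d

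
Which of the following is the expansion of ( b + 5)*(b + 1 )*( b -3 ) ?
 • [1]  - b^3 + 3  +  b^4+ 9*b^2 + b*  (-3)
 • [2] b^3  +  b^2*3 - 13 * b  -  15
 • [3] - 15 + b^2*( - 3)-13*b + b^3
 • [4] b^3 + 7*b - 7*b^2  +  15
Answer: 2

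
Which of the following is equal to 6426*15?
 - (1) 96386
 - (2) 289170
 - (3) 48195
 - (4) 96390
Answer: 4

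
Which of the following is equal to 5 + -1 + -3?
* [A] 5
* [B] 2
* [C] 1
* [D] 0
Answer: C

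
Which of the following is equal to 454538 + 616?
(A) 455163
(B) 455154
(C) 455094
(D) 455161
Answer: B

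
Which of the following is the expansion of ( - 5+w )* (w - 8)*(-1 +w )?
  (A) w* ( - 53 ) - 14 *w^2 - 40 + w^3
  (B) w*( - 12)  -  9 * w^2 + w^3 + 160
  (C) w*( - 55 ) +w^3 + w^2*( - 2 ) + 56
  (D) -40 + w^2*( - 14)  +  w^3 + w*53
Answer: D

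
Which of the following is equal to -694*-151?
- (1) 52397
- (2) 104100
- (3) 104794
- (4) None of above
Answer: 3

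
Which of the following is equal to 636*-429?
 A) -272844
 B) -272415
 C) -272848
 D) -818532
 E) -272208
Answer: A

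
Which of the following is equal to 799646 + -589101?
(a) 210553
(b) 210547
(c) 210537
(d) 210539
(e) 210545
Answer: e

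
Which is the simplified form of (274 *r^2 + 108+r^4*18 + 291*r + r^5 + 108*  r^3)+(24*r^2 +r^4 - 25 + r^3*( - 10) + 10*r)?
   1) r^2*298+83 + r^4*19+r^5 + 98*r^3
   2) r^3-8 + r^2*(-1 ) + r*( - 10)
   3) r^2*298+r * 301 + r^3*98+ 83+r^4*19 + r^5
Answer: 3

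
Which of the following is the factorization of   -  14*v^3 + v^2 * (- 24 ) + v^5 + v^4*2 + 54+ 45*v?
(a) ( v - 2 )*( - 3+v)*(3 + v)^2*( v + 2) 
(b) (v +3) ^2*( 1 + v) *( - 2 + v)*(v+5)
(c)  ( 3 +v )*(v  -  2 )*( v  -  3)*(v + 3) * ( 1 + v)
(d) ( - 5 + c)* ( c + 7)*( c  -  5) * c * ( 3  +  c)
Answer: c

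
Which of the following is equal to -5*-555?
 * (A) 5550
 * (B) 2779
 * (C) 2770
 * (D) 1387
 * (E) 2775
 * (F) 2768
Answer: E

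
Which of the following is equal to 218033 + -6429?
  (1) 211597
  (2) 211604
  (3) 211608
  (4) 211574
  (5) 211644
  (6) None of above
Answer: 2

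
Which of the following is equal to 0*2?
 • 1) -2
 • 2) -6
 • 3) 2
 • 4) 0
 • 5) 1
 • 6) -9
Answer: 4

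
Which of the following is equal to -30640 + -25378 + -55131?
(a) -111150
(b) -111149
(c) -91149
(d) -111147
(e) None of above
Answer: b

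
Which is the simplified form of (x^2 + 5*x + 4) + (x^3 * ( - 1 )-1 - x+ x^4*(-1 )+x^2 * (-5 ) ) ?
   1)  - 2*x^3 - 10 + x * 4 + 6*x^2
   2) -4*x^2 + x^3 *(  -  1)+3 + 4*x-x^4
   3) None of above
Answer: 2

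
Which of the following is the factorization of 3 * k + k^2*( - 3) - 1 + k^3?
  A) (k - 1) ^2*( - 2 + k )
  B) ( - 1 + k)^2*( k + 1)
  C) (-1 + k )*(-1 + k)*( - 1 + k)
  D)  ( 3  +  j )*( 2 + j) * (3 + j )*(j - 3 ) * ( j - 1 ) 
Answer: C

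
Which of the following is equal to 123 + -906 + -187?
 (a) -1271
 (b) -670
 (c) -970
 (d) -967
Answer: c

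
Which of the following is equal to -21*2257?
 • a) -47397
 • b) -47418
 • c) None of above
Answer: a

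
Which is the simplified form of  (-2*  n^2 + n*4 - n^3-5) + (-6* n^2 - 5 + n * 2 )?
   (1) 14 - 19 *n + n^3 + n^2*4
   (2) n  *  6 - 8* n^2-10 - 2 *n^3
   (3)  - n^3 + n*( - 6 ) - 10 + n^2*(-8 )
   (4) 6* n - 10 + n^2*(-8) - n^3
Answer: 4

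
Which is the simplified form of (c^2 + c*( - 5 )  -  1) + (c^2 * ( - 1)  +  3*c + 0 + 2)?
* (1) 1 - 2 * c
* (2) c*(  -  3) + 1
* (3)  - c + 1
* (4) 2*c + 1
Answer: 1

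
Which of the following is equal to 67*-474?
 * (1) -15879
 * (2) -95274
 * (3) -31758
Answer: 3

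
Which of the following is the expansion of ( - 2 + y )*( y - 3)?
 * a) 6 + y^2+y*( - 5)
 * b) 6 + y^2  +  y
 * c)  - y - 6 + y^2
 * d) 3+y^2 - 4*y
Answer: a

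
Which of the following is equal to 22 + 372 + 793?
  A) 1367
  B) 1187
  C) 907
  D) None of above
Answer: B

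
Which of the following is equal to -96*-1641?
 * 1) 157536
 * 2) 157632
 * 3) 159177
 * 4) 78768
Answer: 1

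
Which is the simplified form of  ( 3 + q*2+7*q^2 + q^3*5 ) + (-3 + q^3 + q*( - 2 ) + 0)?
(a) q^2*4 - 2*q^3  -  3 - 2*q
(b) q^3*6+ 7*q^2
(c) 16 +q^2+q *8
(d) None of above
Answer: b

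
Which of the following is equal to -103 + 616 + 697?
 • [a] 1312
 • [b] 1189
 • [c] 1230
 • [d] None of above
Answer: d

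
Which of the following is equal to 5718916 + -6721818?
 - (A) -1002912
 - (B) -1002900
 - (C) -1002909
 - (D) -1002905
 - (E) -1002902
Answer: E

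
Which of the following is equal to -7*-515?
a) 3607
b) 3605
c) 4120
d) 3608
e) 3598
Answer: b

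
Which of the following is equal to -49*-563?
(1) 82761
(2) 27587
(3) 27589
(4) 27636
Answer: 2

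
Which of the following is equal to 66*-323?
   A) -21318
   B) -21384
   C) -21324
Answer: A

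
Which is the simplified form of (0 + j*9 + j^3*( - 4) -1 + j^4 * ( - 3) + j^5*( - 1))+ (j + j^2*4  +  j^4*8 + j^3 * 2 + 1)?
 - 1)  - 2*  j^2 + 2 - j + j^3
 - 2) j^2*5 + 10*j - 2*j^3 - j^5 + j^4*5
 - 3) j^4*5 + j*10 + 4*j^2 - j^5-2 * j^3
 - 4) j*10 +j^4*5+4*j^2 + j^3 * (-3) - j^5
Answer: 3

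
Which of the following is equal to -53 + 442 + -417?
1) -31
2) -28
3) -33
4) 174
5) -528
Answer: 2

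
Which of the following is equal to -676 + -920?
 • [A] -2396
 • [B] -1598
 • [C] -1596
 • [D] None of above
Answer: C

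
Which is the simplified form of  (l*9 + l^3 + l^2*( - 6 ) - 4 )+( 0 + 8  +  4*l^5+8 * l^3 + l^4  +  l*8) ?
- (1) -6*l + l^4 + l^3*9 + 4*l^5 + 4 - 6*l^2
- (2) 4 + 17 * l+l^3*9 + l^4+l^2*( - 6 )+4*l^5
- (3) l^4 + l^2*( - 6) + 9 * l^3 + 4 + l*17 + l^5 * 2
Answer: 2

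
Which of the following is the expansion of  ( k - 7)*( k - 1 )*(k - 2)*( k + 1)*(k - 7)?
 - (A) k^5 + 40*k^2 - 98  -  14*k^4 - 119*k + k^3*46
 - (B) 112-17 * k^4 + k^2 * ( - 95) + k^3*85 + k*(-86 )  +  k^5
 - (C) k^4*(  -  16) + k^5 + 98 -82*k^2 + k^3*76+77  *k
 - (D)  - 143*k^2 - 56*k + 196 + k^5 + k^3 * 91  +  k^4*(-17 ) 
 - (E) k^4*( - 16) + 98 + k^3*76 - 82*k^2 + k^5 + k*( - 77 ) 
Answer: E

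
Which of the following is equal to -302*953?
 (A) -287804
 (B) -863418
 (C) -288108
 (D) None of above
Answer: D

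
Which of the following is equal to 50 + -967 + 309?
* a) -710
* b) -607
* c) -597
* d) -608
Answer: d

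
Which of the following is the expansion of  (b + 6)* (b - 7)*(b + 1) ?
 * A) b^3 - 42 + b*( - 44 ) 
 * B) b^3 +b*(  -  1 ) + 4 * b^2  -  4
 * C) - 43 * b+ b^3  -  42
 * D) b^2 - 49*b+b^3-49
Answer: C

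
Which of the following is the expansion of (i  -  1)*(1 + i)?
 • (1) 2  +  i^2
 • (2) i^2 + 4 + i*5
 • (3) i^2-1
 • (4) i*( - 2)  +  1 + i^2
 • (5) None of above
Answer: 3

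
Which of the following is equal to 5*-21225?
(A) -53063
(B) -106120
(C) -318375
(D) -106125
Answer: D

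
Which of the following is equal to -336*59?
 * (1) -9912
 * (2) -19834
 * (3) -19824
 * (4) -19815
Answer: 3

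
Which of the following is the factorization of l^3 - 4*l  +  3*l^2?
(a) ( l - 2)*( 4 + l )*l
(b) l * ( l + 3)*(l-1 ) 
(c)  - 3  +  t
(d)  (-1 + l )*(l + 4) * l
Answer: d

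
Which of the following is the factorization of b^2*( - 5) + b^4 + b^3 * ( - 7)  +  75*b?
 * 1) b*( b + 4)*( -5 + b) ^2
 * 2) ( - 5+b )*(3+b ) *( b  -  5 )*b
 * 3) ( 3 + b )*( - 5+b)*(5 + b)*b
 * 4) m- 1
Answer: 2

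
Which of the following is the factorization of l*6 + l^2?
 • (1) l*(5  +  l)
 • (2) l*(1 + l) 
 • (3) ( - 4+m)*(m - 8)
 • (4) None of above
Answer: 4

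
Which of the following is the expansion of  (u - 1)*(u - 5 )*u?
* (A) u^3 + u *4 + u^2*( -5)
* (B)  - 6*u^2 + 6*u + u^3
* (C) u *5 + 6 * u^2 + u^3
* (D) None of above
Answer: D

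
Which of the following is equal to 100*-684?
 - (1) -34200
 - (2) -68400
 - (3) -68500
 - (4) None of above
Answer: 2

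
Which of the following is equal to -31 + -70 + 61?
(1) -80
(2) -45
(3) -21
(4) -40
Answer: 4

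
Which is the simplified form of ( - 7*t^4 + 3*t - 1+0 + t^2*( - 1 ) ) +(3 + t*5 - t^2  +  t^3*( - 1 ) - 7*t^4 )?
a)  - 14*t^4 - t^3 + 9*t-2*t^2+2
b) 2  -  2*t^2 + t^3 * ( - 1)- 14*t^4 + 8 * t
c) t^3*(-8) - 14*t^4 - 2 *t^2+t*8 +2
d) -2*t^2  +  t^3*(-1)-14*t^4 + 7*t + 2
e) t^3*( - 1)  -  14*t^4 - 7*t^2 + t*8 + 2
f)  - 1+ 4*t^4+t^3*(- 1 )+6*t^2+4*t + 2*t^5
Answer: b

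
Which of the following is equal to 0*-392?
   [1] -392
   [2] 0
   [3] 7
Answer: 2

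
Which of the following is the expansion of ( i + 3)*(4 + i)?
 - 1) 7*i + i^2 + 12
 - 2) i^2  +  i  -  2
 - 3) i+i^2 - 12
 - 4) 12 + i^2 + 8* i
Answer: 1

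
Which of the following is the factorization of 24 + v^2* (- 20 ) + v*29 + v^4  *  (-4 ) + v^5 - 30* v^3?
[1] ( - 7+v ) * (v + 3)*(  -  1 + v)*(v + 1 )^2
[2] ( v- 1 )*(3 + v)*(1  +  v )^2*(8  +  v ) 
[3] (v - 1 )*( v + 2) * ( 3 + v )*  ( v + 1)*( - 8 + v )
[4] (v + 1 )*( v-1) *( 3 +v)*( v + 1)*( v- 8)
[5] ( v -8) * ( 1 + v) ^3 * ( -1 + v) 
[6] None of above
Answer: 4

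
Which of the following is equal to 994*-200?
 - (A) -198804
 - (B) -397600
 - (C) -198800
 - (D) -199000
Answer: C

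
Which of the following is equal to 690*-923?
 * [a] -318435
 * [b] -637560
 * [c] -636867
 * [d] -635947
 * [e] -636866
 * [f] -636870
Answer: f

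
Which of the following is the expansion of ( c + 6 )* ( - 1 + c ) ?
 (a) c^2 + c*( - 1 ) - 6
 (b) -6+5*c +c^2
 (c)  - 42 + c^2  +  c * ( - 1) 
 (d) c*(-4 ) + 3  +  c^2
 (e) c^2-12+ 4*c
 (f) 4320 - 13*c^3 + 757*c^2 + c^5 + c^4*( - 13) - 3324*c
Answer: b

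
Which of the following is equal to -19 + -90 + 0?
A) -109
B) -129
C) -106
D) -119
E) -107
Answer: A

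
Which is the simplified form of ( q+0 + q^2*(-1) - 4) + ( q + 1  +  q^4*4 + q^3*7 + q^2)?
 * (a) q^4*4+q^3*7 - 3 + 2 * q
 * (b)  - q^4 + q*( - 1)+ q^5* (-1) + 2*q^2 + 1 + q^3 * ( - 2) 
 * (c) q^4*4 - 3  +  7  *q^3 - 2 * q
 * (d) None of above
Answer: a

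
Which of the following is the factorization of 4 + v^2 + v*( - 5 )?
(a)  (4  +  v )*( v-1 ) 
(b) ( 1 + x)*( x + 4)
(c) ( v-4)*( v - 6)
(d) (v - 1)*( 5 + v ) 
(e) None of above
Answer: e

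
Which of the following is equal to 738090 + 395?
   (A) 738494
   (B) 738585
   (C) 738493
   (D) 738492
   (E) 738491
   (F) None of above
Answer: F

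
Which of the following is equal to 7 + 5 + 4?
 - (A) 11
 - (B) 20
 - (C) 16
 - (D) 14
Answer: C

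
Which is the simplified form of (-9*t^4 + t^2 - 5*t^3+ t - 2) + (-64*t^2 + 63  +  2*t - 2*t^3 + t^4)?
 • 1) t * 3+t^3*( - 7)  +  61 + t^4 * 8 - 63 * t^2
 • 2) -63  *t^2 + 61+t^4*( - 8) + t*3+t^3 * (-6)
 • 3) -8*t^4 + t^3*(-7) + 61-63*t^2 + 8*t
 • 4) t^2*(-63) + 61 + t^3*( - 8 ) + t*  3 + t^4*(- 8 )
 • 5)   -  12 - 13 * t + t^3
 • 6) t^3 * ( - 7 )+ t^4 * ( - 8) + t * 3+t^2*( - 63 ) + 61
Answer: 6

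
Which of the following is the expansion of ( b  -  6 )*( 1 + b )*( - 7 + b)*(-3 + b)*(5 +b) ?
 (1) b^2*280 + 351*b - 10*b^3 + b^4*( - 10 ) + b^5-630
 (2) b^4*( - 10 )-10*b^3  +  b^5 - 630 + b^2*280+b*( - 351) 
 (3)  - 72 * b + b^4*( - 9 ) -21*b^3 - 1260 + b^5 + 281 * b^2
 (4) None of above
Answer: 2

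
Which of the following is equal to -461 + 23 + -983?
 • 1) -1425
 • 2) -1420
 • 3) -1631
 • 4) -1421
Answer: 4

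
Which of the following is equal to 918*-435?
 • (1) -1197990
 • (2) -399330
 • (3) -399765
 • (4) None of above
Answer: 2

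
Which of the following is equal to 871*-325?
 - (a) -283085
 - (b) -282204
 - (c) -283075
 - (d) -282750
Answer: c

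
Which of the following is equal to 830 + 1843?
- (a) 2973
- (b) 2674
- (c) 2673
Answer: c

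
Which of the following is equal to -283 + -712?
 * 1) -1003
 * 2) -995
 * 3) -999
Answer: 2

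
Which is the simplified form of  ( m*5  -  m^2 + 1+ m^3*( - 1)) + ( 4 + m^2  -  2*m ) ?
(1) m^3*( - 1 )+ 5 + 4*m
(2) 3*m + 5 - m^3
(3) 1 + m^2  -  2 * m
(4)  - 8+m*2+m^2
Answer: 2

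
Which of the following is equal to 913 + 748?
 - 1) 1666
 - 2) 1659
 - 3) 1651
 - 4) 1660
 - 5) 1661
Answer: 5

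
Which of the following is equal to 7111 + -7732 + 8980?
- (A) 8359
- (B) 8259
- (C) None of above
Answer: A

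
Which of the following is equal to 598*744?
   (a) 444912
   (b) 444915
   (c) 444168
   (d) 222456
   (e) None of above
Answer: a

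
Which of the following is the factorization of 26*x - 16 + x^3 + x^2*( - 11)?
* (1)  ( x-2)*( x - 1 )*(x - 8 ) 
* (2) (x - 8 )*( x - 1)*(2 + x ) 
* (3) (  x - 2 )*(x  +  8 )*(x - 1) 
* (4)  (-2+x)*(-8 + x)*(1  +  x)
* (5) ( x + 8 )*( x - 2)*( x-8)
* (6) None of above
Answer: 1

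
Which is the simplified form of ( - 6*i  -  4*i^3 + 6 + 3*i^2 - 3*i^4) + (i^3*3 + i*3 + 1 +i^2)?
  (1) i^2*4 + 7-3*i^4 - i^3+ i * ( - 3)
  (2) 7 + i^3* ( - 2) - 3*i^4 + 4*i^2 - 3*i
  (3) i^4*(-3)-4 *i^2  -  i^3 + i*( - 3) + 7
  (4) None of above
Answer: 1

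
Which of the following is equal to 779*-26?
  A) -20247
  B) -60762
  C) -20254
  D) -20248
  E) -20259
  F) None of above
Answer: C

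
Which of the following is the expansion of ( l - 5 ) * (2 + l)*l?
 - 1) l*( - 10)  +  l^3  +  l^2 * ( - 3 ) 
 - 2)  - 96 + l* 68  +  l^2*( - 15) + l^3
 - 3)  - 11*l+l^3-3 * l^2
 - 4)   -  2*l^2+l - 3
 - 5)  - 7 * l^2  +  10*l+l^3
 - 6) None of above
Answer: 1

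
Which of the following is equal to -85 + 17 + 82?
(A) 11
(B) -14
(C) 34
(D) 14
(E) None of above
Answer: D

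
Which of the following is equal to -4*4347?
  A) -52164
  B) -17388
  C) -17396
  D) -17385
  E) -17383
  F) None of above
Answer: B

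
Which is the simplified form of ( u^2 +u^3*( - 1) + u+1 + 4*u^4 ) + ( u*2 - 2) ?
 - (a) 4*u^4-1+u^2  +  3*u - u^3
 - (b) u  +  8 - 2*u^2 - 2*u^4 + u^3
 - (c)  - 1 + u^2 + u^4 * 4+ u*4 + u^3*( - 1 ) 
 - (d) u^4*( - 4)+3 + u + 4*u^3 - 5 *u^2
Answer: a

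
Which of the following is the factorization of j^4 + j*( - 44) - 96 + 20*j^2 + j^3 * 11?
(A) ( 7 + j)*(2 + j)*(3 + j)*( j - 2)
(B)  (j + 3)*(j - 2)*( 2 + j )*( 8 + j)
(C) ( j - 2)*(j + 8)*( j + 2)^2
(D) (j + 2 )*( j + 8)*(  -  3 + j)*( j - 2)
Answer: B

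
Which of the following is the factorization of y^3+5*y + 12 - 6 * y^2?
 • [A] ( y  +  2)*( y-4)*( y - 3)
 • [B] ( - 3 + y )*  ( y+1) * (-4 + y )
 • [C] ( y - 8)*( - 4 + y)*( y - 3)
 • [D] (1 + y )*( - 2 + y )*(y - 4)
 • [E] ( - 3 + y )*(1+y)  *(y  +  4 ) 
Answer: B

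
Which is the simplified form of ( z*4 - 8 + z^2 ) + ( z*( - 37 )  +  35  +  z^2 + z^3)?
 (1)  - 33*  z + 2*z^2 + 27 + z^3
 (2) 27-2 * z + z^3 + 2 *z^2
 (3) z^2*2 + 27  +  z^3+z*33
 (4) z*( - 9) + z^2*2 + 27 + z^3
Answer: 1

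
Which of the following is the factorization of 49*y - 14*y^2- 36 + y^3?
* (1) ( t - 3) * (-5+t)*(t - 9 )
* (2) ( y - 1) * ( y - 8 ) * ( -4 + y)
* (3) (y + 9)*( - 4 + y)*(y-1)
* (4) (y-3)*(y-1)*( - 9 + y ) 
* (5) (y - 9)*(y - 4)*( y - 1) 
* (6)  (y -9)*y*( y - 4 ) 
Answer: 5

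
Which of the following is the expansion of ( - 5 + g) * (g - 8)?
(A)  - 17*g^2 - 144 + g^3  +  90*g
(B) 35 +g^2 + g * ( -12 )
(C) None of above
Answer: C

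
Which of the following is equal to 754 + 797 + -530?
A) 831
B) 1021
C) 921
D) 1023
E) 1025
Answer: B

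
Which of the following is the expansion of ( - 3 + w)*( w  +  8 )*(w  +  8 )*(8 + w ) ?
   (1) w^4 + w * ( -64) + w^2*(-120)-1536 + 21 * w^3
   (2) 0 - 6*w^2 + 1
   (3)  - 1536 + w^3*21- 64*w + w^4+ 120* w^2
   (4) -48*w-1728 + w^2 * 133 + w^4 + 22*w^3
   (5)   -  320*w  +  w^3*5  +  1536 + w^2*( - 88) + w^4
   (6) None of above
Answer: 3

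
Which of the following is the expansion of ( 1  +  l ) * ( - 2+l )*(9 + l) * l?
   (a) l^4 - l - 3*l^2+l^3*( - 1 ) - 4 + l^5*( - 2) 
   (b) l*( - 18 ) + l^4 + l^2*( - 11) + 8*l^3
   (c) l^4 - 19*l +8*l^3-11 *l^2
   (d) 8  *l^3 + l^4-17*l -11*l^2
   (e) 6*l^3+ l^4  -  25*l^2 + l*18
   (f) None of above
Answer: b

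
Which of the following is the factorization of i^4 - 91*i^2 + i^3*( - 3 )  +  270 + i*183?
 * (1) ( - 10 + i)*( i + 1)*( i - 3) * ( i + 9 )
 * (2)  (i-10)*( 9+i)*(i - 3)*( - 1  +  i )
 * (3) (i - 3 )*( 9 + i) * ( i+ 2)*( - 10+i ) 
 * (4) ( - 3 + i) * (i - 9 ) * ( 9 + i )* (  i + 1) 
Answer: 1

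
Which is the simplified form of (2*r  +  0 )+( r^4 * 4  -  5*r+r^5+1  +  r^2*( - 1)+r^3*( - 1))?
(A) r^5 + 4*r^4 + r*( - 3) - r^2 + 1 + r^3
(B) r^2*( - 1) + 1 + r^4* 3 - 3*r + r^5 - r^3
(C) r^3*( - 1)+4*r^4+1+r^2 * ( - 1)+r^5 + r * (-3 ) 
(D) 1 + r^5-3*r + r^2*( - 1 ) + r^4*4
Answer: C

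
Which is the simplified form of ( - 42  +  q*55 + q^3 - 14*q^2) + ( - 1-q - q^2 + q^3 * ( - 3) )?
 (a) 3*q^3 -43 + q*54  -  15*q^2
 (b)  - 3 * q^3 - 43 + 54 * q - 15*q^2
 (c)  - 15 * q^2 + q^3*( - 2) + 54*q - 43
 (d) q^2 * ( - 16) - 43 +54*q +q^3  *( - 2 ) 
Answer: c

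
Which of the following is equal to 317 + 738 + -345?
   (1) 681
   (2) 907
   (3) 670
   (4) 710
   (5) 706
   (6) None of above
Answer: 4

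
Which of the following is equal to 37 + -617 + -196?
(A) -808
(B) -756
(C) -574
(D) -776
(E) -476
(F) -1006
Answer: D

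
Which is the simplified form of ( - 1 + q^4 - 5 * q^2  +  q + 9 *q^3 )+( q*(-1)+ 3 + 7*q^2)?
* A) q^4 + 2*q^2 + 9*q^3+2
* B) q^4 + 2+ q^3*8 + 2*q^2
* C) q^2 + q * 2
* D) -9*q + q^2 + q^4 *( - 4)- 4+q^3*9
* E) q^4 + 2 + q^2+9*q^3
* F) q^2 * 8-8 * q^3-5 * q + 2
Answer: A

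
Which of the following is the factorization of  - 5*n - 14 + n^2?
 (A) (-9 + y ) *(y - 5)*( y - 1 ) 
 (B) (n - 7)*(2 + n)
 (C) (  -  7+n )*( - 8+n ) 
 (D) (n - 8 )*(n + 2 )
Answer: B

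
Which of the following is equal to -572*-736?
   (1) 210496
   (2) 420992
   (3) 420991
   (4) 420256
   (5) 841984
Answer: 2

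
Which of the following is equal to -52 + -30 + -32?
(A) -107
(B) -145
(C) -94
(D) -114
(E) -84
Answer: D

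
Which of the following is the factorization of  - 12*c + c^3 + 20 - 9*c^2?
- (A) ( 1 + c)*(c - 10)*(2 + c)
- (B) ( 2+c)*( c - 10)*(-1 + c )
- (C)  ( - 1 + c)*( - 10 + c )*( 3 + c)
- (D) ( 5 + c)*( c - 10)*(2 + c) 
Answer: B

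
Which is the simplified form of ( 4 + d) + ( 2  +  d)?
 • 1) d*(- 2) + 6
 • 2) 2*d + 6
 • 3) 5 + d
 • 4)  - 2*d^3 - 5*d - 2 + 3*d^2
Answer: 2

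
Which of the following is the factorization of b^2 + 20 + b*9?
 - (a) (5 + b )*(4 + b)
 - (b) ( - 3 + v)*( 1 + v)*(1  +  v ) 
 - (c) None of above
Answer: a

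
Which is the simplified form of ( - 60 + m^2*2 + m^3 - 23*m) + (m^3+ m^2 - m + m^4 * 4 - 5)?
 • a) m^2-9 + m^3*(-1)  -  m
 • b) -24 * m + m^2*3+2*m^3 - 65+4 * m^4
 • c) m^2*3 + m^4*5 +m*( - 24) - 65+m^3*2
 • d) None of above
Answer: b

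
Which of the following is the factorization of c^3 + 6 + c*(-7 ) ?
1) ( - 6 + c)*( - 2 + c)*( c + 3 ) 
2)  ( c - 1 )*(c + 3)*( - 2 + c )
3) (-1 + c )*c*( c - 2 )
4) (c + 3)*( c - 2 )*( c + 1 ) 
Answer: 2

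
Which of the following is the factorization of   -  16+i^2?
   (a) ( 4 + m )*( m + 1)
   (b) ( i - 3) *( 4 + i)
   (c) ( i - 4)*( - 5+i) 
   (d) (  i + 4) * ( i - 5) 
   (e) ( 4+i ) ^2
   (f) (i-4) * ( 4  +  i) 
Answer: f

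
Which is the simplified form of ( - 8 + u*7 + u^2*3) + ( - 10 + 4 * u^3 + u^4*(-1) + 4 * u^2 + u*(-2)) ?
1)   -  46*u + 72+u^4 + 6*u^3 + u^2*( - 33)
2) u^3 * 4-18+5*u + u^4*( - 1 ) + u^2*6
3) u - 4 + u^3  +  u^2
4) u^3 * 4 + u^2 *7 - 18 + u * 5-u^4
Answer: 4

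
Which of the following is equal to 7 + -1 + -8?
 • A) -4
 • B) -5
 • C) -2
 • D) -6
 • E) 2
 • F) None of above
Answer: C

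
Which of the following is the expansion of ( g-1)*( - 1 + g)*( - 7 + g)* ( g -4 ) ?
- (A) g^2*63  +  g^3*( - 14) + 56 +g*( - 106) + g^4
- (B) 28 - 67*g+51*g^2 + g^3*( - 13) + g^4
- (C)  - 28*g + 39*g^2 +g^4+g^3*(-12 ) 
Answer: B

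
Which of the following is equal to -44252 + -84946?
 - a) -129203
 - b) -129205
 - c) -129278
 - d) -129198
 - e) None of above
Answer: d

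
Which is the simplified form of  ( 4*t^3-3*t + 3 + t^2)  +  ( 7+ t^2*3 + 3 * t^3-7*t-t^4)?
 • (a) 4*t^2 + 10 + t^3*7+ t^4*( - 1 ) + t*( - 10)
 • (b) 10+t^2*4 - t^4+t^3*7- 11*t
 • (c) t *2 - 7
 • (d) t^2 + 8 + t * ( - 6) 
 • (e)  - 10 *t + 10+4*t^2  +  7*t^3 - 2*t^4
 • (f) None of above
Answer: a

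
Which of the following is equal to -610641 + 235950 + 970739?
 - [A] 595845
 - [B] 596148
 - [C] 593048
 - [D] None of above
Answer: D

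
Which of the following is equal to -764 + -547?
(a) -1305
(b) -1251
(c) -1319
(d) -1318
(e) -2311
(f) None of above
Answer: f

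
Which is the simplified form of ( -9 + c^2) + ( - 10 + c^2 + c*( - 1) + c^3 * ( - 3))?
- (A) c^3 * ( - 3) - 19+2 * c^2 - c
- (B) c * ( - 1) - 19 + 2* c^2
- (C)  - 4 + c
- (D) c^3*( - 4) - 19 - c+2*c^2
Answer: A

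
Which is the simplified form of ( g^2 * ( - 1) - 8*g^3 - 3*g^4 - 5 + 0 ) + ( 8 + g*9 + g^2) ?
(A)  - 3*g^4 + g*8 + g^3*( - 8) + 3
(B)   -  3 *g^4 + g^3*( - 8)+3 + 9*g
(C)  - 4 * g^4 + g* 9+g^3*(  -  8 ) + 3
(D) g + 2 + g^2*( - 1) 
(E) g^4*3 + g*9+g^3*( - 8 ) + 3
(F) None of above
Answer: B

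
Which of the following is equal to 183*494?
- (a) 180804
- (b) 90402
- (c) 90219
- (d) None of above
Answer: b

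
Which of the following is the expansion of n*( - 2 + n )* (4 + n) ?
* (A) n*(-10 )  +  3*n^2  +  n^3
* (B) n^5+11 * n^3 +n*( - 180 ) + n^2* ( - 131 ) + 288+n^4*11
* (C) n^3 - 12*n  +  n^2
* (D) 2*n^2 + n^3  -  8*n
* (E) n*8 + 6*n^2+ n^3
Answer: D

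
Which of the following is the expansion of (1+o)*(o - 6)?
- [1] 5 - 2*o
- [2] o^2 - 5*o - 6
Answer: 2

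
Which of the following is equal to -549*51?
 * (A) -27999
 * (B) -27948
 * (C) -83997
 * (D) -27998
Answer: A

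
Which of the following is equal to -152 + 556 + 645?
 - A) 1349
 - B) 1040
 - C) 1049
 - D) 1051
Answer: C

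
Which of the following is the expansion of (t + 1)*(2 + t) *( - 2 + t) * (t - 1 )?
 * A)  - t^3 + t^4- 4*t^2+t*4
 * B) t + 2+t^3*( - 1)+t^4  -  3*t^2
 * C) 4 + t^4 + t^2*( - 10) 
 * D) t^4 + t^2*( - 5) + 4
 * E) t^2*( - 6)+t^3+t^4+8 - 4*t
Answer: D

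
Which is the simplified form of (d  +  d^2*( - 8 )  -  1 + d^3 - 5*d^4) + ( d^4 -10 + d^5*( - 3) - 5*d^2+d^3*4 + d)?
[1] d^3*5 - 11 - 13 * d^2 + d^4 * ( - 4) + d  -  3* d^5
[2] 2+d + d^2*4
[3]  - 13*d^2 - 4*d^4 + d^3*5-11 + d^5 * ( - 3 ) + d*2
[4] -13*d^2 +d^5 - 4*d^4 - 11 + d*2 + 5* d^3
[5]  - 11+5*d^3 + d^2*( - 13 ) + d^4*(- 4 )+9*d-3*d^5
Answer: 3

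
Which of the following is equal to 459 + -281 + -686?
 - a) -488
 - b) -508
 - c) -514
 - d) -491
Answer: b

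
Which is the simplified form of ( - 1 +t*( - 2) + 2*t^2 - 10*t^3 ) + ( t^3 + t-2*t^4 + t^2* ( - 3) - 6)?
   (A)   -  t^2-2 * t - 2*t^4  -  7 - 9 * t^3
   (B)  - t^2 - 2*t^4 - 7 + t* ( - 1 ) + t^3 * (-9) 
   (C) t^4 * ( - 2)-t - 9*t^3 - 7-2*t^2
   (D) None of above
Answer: B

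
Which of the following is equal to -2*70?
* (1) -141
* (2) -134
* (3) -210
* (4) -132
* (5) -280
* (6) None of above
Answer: 6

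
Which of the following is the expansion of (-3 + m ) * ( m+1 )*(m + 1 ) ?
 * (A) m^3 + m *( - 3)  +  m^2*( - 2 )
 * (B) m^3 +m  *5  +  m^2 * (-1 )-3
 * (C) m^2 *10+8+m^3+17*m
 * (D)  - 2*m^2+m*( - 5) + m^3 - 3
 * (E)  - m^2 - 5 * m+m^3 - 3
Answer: E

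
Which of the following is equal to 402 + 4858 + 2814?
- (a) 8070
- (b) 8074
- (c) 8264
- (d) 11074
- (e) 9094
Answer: b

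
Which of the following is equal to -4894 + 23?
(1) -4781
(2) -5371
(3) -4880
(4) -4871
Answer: 4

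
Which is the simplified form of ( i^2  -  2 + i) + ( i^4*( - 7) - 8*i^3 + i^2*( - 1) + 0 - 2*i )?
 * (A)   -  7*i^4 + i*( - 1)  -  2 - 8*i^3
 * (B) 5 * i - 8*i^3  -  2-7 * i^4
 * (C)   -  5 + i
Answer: A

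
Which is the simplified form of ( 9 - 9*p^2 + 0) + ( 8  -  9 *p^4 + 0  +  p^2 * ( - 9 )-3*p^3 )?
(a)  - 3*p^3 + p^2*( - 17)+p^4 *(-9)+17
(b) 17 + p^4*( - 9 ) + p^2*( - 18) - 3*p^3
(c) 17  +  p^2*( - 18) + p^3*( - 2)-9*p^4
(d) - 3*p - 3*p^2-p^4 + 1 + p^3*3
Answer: b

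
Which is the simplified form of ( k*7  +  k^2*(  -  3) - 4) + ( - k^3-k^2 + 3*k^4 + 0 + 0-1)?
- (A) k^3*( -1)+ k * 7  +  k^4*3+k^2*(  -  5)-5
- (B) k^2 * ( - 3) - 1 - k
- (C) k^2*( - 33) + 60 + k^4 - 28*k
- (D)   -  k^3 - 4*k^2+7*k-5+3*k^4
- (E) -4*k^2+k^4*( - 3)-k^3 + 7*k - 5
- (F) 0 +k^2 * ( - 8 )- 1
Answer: D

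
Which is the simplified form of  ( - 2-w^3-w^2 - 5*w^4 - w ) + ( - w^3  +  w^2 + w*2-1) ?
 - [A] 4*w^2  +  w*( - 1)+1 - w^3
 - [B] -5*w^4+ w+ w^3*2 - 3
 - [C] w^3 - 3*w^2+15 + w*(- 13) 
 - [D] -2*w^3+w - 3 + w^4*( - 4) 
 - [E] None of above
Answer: E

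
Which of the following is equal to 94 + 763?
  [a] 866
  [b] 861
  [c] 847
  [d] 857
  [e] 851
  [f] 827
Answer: d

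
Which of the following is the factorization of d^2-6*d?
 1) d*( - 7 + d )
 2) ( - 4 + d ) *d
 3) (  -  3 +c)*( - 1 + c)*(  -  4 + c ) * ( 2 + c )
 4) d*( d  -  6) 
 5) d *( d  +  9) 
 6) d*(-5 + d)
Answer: 4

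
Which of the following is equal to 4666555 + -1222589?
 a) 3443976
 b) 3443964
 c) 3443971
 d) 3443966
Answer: d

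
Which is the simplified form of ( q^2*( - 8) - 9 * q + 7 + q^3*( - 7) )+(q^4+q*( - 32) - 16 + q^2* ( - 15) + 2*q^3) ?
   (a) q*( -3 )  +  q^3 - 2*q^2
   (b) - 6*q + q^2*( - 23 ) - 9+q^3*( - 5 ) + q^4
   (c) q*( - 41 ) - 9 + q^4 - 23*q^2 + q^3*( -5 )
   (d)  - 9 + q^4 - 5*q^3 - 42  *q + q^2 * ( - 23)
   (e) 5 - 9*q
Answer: c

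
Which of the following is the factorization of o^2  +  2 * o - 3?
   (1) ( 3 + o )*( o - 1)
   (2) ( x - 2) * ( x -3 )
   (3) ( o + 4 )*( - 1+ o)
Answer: 1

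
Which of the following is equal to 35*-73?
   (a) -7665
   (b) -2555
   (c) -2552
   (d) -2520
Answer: b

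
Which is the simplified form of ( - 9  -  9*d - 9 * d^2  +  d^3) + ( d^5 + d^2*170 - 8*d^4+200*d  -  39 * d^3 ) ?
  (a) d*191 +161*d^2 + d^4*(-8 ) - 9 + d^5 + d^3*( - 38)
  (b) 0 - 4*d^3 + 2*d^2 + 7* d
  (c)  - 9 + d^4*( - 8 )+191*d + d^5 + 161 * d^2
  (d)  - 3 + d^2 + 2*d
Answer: a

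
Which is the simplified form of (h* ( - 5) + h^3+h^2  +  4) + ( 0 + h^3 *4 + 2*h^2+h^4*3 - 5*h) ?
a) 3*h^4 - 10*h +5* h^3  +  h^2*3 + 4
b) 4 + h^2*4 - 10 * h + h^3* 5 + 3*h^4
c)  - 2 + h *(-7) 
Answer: a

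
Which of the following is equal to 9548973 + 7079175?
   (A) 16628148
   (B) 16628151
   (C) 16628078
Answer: A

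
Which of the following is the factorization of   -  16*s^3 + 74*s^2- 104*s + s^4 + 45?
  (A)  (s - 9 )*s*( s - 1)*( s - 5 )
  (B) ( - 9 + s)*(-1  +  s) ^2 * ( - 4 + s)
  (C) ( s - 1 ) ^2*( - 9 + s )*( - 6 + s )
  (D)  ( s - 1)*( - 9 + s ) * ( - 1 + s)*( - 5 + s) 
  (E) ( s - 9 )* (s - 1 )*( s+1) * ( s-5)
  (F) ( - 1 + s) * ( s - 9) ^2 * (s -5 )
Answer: D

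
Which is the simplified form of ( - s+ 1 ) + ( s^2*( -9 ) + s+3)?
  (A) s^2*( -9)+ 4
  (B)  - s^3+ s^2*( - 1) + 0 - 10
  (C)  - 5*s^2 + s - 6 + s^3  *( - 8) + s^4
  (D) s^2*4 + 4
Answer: A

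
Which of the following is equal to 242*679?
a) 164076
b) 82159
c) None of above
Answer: c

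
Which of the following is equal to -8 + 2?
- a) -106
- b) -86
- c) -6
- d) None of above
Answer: c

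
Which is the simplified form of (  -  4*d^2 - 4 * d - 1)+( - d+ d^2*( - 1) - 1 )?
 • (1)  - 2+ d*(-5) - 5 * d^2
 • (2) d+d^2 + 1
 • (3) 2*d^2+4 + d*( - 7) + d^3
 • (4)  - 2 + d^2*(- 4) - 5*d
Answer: 1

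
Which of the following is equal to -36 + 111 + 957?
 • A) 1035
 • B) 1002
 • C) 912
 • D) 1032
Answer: D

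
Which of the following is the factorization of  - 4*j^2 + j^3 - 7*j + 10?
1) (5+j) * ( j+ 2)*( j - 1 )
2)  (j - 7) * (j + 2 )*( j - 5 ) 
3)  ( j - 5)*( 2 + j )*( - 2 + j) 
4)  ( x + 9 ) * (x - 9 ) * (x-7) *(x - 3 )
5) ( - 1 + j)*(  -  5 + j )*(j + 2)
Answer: 5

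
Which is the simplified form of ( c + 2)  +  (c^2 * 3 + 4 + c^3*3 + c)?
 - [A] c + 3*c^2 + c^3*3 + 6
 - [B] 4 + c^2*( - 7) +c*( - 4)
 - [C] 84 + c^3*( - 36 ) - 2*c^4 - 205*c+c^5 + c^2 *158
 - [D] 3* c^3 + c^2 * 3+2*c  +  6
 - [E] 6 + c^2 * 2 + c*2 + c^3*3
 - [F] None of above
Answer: D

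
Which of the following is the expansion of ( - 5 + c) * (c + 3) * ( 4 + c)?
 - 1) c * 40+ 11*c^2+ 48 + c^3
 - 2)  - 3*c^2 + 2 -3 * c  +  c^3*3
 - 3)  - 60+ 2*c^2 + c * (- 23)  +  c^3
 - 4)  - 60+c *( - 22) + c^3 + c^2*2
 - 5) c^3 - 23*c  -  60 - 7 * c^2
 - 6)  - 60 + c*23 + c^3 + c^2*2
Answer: 3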